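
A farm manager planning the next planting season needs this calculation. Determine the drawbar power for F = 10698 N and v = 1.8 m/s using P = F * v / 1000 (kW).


P = F * v / 1000
  = 10698 * 1.8 / 1000
  = 19256.40 / 1000
  = 19.26 kW


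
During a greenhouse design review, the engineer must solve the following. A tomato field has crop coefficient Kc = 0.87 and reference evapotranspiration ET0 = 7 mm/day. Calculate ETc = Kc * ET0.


ETc = Kc * ET0
    = 0.87 * 7
    = 6.09 mm/day


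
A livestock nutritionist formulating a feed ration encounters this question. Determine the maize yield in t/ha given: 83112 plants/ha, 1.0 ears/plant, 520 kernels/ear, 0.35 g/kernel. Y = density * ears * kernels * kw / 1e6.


Y = density * ears * kernels * kw
  = 83112 * 1.0 * 520 * 0.35 g/ha
  = 15126384.00 g/ha
  = 15126.38 kg/ha = 15.13 t/ha


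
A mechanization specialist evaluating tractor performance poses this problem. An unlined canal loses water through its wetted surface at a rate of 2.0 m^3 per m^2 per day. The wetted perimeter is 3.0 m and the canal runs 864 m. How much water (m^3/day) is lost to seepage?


S = C * P * L
  = 2.0 * 3.0 * 864
  = 5184 m^3/day


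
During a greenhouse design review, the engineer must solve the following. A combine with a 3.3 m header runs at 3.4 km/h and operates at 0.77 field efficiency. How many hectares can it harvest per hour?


C = w * v * eta_f / 10
  = 3.3 * 3.4 * 0.77 / 10
  = 8.64 / 10
  = 0.86 ha/h


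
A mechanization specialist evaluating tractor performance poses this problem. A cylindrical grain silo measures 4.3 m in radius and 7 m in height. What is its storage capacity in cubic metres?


V = pi * r^2 * h
  = pi * 4.3^2 * 7
  = pi * 18.49 * 7
  = 406.62 m^3


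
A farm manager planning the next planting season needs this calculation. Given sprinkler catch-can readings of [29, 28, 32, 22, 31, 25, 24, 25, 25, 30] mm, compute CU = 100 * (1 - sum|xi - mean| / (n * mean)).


xbar = 271 / 10 = 27.100
sum|xi - xbar| = 29
CU = 100 * (1 - 29 / (10 * 27.100))
   = 100 * (1 - 0.1070)
   = 89.30%


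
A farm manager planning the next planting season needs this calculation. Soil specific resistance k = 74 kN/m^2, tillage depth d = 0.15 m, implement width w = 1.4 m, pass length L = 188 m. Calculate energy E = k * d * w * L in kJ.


E = k * d * w * L
  = 74 * 0.15 * 1.4 * 188
  = 2921.52 kJ


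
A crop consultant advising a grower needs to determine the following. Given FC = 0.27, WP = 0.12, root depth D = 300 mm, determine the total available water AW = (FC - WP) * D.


AW = (FC - WP) * D
   = (0.27 - 0.12) * 300
   = 0.15 * 300
   = 45 mm


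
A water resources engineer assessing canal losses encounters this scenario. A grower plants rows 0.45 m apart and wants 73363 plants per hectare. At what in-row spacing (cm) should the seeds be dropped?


spacing = 10000 / (row_sp * density)
        = 10000 / (0.45 * 73363)
        = 10000 / 33013.35
        = 0.30291 m = 30.29 cm


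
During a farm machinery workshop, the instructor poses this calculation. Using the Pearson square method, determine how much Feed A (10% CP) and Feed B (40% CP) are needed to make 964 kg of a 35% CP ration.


parts_A = CP_b - target = 40 - 35 = 5
parts_B = target - CP_a = 35 - 10 = 25
total_parts = 5 + 25 = 30
Feed A = 964 * 5 / 30 = 160.67 kg
Feed B = 964 * 25 / 30 = 803.33 kg

160.67 kg


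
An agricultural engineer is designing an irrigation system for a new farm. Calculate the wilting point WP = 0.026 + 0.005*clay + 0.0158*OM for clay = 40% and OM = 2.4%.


WP = 0.026 + 0.005*40 + 0.0158*2.4
   = 0.026 + 0.2000 + 0.0379
   = 0.2639


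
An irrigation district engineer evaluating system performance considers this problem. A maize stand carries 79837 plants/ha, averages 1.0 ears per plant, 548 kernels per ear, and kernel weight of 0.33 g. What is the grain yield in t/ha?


Y = density * ears * kernels * kw
  = 79837 * 1.0 * 548 * 0.33 g/ha
  = 14437723.08 g/ha
  = 14437.72 kg/ha = 14.44 t/ha


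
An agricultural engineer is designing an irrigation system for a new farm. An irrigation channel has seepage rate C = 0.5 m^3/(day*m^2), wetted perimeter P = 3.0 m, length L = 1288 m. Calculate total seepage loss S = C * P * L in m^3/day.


S = C * P * L
  = 0.5 * 3.0 * 1288
  = 1932 m^3/day


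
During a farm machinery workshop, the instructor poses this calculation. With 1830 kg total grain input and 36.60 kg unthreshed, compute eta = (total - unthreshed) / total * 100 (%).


eta = (total - unthreshed) / total * 100
    = (1830 - 36.60) / 1830 * 100
    = 1793.40 / 1830 * 100
    = 98%


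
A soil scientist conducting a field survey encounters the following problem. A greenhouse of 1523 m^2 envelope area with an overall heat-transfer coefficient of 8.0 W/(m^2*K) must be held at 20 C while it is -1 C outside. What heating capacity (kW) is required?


dT = 20 - (-1) = 21 K
Q = U * A * dT
  = 8.0 * 1523 * 21
  = 255864 W = 255.86 kW


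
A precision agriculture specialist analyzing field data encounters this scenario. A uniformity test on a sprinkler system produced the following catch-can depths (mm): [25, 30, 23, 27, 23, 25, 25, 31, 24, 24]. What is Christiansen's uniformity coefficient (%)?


xbar = 257 / 10 = 25.700
sum|xi - xbar| = 21.800
CU = 100 * (1 - 21.800 / (10 * 25.700))
   = 100 * (1 - 0.0848)
   = 91.52%


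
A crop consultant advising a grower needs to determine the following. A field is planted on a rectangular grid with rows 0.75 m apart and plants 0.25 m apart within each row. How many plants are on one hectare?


D = 10000 / (row_sp * plant_sp)
  = 10000 / (0.75 * 0.25)
  = 10000 / 0.1875
  = 53333.33 plants/ha


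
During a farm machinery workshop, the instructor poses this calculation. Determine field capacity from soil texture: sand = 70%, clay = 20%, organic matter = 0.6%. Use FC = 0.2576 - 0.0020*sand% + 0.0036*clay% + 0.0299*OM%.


FC = 0.2576 - 0.0020*70 + 0.0036*20 + 0.0299*0.6
   = 0.2576 - 0.1400 + 0.0720 + 0.0179
   = 0.2075


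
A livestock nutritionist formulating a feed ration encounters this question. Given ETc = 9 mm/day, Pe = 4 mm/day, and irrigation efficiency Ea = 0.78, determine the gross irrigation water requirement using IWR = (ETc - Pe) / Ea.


IWR = (ETc - Pe) / Ea
    = (9 - 4) / 0.78
    = 5 / 0.78
    = 6.41 mm/day


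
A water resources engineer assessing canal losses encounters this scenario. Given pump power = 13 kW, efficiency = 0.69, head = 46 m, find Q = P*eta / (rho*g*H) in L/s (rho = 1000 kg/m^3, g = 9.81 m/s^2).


Q = (P * 1000 * eta) / (rho * g * H)
  = (13 * 1000 * 0.69) / (1000 * 9.81 * 46)
  = 8970 / 451260
  = 0.01988 m^3/s = 19.88 L/s


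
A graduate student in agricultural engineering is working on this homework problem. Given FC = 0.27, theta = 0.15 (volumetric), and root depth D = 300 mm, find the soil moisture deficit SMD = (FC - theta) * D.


SMD = (FC - theta) * D
    = (0.27 - 0.15) * 300
    = 0.120 * 300
    = 36 mm


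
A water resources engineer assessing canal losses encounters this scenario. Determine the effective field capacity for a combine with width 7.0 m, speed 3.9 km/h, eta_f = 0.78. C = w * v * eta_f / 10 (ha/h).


C = w * v * eta_f / 10
  = 7.0 * 3.9 * 0.78 / 10
  = 21.29 / 10
  = 2.13 ha/h


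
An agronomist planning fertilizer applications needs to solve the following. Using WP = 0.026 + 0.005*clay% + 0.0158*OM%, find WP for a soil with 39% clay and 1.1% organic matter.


WP = 0.026 + 0.005*39 + 0.0158*1.1
   = 0.026 + 0.1950 + 0.0174
   = 0.2384


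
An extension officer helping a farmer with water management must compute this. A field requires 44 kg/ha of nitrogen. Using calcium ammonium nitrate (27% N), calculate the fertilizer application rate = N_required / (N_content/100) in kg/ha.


Rate = N_required / (N_content / 100)
     = 44 / (27 / 100)
     = 44 / 0.27
     = 162.96 kg/ha


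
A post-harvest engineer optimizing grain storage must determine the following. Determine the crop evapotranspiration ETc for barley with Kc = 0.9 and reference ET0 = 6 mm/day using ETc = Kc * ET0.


ETc = Kc * ET0
    = 0.9 * 6
    = 5.40 mm/day


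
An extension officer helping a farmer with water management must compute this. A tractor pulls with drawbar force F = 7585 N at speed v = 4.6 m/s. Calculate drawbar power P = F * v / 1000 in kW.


P = F * v / 1000
  = 7585 * 4.6 / 1000
  = 34891 / 1000
  = 34.89 kW


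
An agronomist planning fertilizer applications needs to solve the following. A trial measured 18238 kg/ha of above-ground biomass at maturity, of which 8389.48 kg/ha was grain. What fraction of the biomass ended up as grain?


HI = grain_yield / biomass
   = 8389.48 / 18238
   = 0.46


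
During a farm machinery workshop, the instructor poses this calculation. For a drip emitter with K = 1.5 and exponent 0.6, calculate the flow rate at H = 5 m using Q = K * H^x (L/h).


Q = K * H^x
  = 1.5 * 5^0.6
  = 1.5 * 2.6265
  = 3.94 L/h


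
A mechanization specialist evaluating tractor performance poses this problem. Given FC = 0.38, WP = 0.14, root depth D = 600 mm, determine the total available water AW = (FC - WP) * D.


AW = (FC - WP) * D
   = (0.38 - 0.14) * 600
   = 0.24 * 600
   = 144 mm


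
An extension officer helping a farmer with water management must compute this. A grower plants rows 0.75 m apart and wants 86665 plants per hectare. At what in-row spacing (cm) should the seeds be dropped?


spacing = 10000 / (row_sp * density)
        = 10000 / (0.75 * 86665)
        = 10000 / 64998.75
        = 0.15385 m = 15.38 cm


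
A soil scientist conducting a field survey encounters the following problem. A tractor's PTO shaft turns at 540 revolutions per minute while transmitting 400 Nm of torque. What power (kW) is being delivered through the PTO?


P = 2*pi*n*T / 60000
  = 2*pi * 540 * 400 / 60000
  = 1357168.03 / 60000
  = 22.62 kW


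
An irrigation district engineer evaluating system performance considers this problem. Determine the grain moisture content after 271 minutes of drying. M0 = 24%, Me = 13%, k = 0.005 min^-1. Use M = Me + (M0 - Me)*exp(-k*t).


M = Me + (M0 - Me) * e^(-k*t)
  = 13 + (24 - 13) * e^(-0.005*271)
  = 13 + 11 * e^(-1.355)
  = 13 + 11 * 0.25795
  = 13 + 2.8374
  = 15.84%


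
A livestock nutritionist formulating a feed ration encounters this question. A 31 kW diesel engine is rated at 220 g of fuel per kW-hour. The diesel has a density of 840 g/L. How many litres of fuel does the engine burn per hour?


FC = P * BSFC / rho_fuel
   = 31 * 220 / 840
   = 6820 / 840
   = 8.12 L/h


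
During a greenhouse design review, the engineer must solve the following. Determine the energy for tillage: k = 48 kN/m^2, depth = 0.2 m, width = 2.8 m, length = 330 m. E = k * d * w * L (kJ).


E = k * d * w * L
  = 48 * 0.2 * 2.8 * 330
  = 8870.40 kJ


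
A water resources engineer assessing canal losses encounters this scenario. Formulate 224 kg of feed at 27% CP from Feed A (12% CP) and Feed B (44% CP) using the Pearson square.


parts_A = CP_b - target = 44 - 27 = 17
parts_B = target - CP_a = 27 - 12 = 15
total_parts = 17 + 15 = 32
Feed A = 224 * 17 / 32 = 119 kg
Feed B = 224 * 15 / 32 = 105 kg

119 kg


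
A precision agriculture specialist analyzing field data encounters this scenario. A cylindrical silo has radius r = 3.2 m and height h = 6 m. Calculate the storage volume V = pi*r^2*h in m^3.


V = pi * r^2 * h
  = pi * 3.2^2 * 6
  = pi * 10.24 * 6
  = 193.02 m^3


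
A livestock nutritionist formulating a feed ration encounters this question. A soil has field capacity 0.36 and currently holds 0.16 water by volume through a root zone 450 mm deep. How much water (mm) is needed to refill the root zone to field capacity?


SMD = (FC - theta) * D
    = (0.36 - 0.16) * 450
    = 0.200 * 450
    = 90 mm


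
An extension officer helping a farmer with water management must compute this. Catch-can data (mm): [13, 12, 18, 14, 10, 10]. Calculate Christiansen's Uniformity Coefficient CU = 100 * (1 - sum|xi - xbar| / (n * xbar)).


xbar = 77 / 6 = 12.833
sum|xi - xbar| = 13
CU = 100 * (1 - 13 / (6 * 12.833))
   = 100 * (1 - 0.1688)
   = 83.12%


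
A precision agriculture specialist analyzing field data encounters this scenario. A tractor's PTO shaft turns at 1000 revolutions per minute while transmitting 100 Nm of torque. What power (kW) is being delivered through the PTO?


P = 2*pi*n*T / 60000
  = 2*pi * 1000 * 100 / 60000
  = 628318.53 / 60000
  = 10.47 kW


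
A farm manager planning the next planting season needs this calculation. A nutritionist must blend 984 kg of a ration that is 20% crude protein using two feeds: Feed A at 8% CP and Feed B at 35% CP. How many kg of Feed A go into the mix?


parts_A = CP_b - target = 35 - 20 = 15
parts_B = target - CP_a = 20 - 8 = 12
total_parts = 15 + 12 = 27
Feed A = 984 * 15 / 27 = 546.67 kg
Feed B = 984 * 12 / 27 = 437.33 kg

546.67 kg


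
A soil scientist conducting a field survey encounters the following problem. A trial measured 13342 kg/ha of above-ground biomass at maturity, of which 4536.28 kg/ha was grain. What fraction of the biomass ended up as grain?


HI = grain_yield / biomass
   = 4536.28 / 13342
   = 0.34


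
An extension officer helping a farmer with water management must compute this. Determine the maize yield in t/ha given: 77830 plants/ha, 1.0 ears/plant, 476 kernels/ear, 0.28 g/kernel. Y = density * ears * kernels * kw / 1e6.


Y = density * ears * kernels * kw
  = 77830 * 1.0 * 476 * 0.28 g/ha
  = 10373182.40 g/ha
  = 10373.18 kg/ha = 10.37 t/ha


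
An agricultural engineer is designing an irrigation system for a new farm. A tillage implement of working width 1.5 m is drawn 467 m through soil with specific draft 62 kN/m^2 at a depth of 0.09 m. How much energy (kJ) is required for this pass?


E = k * d * w * L
  = 62 * 0.09 * 1.5 * 467
  = 3908.79 kJ


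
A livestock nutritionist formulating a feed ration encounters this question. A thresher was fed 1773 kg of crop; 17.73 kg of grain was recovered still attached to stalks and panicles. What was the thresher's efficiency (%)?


eta = (total - unthreshed) / total * 100
    = (1773 - 17.73) / 1773 * 100
    = 1755.27 / 1773 * 100
    = 99%


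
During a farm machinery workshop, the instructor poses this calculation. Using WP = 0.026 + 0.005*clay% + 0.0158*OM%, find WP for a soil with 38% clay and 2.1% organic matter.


WP = 0.026 + 0.005*38 + 0.0158*2.1
   = 0.026 + 0.1900 + 0.0332
   = 0.2492


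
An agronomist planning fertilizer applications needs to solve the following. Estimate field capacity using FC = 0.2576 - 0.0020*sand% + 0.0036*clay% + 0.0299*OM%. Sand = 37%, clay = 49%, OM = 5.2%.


FC = 0.2576 - 0.0020*37 + 0.0036*49 + 0.0299*5.2
   = 0.2576 - 0.0740 + 0.1764 + 0.1555
   = 0.5155


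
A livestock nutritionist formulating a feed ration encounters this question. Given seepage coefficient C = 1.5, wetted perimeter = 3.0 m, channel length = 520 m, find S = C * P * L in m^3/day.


S = C * P * L
  = 1.5 * 3.0 * 520
  = 2340 m^3/day


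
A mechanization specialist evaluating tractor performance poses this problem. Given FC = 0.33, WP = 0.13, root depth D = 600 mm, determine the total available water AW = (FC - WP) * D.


AW = (FC - WP) * D
   = (0.33 - 0.13) * 600
   = 0.20 * 600
   = 120 mm


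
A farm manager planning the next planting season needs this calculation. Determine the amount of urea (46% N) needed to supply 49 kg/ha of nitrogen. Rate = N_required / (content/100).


Rate = N_required / (N_content / 100)
     = 49 / (46 / 100)
     = 49 / 0.46
     = 106.52 kg/ha


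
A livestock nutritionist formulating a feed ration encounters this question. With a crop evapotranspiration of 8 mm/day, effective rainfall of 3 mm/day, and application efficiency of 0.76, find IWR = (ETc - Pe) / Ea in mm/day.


IWR = (ETc - Pe) / Ea
    = (8 - 3) / 0.76
    = 5 / 0.76
    = 6.58 mm/day


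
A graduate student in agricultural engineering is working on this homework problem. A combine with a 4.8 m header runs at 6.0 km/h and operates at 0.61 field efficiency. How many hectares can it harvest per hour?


C = w * v * eta_f / 10
  = 4.8 * 6.0 * 0.61 / 10
  = 17.57 / 10
  = 1.76 ha/h


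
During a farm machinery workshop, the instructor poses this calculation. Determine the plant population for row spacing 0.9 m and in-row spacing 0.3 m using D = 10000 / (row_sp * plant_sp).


D = 10000 / (row_sp * plant_sp)
  = 10000 / (0.9 * 0.3)
  = 10000 / 0.2700
  = 37037.04 plants/ha


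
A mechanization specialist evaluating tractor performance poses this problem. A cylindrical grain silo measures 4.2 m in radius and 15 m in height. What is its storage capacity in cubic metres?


V = pi * r^2 * h
  = pi * 4.2^2 * 15
  = pi * 17.64 * 15
  = 831.27 m^3


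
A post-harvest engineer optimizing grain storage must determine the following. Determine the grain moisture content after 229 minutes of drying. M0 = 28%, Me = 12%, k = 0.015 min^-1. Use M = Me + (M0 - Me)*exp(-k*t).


M = Me + (M0 - Me) * e^(-k*t)
  = 12 + (28 - 12) * e^(-0.015*229)
  = 12 + 16 * e^(-3.435)
  = 12 + 16 * 0.03223
  = 12 + 0.5156
  = 12.52%


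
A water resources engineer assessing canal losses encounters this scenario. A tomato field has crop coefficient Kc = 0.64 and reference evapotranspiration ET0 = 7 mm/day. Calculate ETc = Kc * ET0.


ETc = Kc * ET0
    = 0.64 * 7
    = 4.48 mm/day


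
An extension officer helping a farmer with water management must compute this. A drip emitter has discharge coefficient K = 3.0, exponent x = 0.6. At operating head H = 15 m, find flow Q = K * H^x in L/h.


Q = K * H^x
  = 3.0 * 15^0.6
  = 3.0 * 5.0776
  = 15.23 L/h


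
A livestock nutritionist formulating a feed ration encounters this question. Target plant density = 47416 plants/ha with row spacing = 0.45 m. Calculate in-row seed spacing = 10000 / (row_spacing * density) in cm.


spacing = 10000 / (row_sp * density)
        = 10000 / (0.45 * 47416)
        = 10000 / 21337.20
        = 0.46867 m = 46.87 cm


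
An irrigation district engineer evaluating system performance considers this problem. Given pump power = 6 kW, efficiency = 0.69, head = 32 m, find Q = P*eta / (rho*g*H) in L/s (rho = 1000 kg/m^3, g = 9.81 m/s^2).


Q = (P * 1000 * eta) / (rho * g * H)
  = (6 * 1000 * 0.69) / (1000 * 9.81 * 32)
  = 4140 / 313920
  = 0.01319 m^3/s = 13.19 L/s


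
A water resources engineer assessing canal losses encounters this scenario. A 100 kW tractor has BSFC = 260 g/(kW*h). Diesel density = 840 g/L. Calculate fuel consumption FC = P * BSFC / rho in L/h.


FC = P * BSFC / rho_fuel
   = 100 * 260 / 840
   = 26000 / 840
   = 30.95 L/h


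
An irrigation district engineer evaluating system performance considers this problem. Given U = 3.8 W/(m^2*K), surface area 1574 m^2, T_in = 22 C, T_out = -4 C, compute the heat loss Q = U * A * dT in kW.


dT = 22 - (-4) = 26 K
Q = U * A * dT
  = 3.8 * 1574 * 26
  = 155511.20 W = 155.51 kW


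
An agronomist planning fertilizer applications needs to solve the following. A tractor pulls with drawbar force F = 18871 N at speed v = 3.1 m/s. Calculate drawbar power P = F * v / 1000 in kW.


P = F * v / 1000
  = 18871 * 3.1 / 1000
  = 58500.10 / 1000
  = 58.50 kW


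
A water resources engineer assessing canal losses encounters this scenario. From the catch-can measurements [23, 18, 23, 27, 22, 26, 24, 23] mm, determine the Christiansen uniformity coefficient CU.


xbar = 186 / 8 = 23.250
sum|xi - xbar| = 14.500
CU = 100 * (1 - 14.500 / (8 * 23.250))
   = 100 * (1 - 0.0780)
   = 92.20%


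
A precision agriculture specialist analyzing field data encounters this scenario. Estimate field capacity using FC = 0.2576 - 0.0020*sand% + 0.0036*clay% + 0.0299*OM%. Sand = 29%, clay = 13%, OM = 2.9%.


FC = 0.2576 - 0.0020*29 + 0.0036*13 + 0.0299*2.9
   = 0.2576 - 0.0580 + 0.0468 + 0.0867
   = 0.3331


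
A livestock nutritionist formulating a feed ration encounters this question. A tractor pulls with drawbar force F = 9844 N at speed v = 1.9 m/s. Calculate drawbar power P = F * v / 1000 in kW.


P = F * v / 1000
  = 9844 * 1.9 / 1000
  = 18703.60 / 1000
  = 18.70 kW


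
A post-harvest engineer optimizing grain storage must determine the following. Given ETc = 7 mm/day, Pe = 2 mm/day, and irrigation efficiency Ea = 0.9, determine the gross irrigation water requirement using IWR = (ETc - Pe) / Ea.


IWR = (ETc - Pe) / Ea
    = (7 - 2) / 0.9
    = 5 / 0.9
    = 5.56 mm/day


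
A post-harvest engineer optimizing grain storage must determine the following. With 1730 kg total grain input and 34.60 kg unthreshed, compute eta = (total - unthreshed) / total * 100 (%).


eta = (total - unthreshed) / total * 100
    = (1730 - 34.60) / 1730 * 100
    = 1695.40 / 1730 * 100
    = 98%


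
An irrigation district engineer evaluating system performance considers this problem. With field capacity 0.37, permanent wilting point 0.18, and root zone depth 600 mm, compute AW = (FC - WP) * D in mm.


AW = (FC - WP) * D
   = (0.37 - 0.18) * 600
   = 0.19 * 600
   = 114 mm


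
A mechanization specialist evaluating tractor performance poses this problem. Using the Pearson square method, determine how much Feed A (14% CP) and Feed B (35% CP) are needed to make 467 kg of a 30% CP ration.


parts_A = CP_b - target = 35 - 30 = 5
parts_B = target - CP_a = 30 - 14 = 16
total_parts = 5 + 16 = 21
Feed A = 467 * 5 / 21 = 111.19 kg
Feed B = 467 * 16 / 21 = 355.81 kg

111.19 kg


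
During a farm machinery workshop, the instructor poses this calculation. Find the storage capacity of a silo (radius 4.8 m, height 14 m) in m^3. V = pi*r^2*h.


V = pi * r^2 * h
  = pi * 4.8^2 * 14
  = pi * 23.04 * 14
  = 1013.35 m^3


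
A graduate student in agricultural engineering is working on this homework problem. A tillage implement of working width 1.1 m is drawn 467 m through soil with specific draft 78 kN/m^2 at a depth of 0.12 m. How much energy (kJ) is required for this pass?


E = k * d * w * L
  = 78 * 0.12 * 1.1 * 467
  = 4808.23 kJ


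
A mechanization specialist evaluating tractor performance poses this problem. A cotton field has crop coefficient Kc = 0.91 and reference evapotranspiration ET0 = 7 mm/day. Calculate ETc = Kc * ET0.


ETc = Kc * ET0
    = 0.91 * 7
    = 6.37 mm/day


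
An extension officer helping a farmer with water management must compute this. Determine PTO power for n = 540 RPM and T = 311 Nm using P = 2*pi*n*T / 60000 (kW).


P = 2*pi*n*T / 60000
  = 2*pi * 540 * 311 / 60000
  = 1055198.14 / 60000
  = 17.59 kW


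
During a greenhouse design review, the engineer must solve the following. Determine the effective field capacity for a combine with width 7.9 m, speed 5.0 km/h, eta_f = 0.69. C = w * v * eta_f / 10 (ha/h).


C = w * v * eta_f / 10
  = 7.9 * 5.0 * 0.69 / 10
  = 27.26 / 10
  = 2.73 ha/h


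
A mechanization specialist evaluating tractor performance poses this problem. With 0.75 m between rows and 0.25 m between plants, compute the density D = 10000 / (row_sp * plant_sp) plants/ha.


D = 10000 / (row_sp * plant_sp)
  = 10000 / (0.75 * 0.25)
  = 10000 / 0.1875
  = 53333.33 plants/ha


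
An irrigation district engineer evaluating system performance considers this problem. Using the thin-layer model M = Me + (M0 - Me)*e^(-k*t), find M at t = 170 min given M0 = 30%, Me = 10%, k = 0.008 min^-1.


M = Me + (M0 - Me) * e^(-k*t)
  = 10 + (30 - 10) * e^(-0.008*170)
  = 10 + 20 * e^(-1.360)
  = 10 + 20 * 0.25666
  = 10 + 5.1332
  = 15.13%


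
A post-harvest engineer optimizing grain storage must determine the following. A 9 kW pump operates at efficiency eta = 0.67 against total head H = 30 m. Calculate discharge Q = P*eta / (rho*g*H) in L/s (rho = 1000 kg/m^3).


Q = (P * 1000 * eta) / (rho * g * H)
  = (9 * 1000 * 0.67) / (1000 * 9.81 * 30)
  = 6030 / 294300
  = 0.02049 m^3/s = 20.49 L/s


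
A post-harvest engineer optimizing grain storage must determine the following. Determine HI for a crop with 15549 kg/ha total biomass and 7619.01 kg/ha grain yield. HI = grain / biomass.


HI = grain_yield / biomass
   = 7619.01 / 15549
   = 0.49


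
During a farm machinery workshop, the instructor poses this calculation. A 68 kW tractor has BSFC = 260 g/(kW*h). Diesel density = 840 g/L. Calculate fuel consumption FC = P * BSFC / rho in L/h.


FC = P * BSFC / rho_fuel
   = 68 * 260 / 840
   = 17680 / 840
   = 21.05 L/h


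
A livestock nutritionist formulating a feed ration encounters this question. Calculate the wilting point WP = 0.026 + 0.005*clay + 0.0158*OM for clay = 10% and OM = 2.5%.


WP = 0.026 + 0.005*10 + 0.0158*2.5
   = 0.026 + 0.0500 + 0.0395
   = 0.1155


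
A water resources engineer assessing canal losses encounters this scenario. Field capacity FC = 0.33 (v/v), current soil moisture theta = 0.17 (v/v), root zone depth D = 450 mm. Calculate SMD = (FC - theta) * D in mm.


SMD = (FC - theta) * D
    = (0.33 - 0.17) * 450
    = 0.160 * 450
    = 72 mm


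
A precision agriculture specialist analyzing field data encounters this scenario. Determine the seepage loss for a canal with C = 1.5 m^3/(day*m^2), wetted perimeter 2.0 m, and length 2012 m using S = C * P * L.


S = C * P * L
  = 1.5 * 2.0 * 2012
  = 6036 m^3/day


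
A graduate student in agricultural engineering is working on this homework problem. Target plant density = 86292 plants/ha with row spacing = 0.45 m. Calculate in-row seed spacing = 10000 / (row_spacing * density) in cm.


spacing = 10000 / (row_sp * density)
        = 10000 / (0.45 * 86292)
        = 10000 / 38831.40
        = 0.25752 m = 25.75 cm


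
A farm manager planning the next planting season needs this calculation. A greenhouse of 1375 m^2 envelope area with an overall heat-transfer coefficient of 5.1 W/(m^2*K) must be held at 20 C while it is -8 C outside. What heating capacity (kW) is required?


dT = 20 - (-8) = 28 K
Q = U * A * dT
  = 5.1 * 1375 * 28
  = 196350 W = 196.35 kW


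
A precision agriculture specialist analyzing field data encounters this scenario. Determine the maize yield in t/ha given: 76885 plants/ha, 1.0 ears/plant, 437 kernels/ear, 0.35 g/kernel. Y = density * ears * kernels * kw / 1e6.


Y = density * ears * kernels * kw
  = 76885 * 1.0 * 437 * 0.35 g/ha
  = 11759560.75 g/ha
  = 11759.56 kg/ha = 11.76 t/ha


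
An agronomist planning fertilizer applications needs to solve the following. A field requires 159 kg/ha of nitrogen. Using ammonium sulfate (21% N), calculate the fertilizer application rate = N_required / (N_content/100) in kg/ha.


Rate = N_required / (N_content / 100)
     = 159 / (21 / 100)
     = 159 / 0.21
     = 757.14 kg/ha


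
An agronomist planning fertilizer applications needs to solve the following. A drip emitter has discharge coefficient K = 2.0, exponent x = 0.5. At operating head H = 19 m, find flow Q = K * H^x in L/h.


Q = K * H^x
  = 2.0 * 19^0.5
  = 2.0 * 4.3589
  = 8.72 L/h


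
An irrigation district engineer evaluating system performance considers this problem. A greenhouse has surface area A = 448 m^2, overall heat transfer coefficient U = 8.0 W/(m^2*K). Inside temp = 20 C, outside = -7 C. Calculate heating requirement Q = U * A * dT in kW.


dT = 20 - (-7) = 27 K
Q = U * A * dT
  = 8.0 * 448 * 27
  = 96768 W = 96.77 kW


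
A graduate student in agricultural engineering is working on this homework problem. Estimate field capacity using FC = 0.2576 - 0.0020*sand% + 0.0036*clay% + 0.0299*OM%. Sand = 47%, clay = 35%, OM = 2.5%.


FC = 0.2576 - 0.0020*47 + 0.0036*35 + 0.0299*2.5
   = 0.2576 - 0.0940 + 0.1260 + 0.0748
   = 0.3644


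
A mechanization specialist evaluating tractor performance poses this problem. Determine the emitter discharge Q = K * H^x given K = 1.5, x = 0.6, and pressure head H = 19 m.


Q = K * H^x
  = 1.5 * 19^0.6
  = 1.5 * 5.8513
  = 8.78 L/h


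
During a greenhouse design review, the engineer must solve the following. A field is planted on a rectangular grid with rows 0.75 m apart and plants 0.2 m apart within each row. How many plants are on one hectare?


D = 10000 / (row_sp * plant_sp)
  = 10000 / (0.75 * 0.2)
  = 10000 / 0.1500
  = 66666.67 plants/ha


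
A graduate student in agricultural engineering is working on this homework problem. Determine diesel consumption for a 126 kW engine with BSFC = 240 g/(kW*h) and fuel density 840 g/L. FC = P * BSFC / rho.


FC = P * BSFC / rho_fuel
   = 126 * 240 / 840
   = 30240 / 840
   = 36 L/h


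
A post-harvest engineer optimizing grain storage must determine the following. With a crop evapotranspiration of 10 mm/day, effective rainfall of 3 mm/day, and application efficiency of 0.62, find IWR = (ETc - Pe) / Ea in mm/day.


IWR = (ETc - Pe) / Ea
    = (10 - 3) / 0.62
    = 7 / 0.62
    = 11.29 mm/day


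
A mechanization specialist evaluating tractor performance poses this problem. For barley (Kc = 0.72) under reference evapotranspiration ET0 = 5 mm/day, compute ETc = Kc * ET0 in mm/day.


ETc = Kc * ET0
    = 0.72 * 5
    = 3.60 mm/day


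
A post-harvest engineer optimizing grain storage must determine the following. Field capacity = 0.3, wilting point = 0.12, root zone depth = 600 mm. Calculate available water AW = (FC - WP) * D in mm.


AW = (FC - WP) * D
   = (0.3 - 0.12) * 600
   = 0.18 * 600
   = 108 mm


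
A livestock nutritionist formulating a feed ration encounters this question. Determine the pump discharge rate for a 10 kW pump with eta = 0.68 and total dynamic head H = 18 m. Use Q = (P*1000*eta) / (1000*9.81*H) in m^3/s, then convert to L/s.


Q = (P * 1000 * eta) / (rho * g * H)
  = (10 * 1000 * 0.68) / (1000 * 9.81 * 18)
  = 6800 / 176580
  = 0.03851 m^3/s = 38.51 L/s


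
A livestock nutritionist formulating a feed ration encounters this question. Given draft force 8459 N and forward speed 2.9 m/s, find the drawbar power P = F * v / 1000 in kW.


P = F * v / 1000
  = 8459 * 2.9 / 1000
  = 24531.10 / 1000
  = 24.53 kW


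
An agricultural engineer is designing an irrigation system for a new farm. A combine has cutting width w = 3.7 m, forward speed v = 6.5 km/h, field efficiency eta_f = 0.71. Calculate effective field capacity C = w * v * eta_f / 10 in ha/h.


C = w * v * eta_f / 10
  = 3.7 * 6.5 * 0.71 / 10
  = 17.08 / 10
  = 1.71 ha/h


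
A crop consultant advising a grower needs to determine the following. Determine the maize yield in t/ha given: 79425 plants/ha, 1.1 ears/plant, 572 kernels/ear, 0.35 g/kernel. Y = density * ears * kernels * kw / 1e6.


Y = density * ears * kernels * kw
  = 79425 * 1.1 * 572 * 0.35 g/ha
  = 17490973.50 g/ha
  = 17490.97 kg/ha = 17.49 t/ha


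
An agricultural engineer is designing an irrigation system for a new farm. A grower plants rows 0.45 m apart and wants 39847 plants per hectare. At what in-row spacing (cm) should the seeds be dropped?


spacing = 10000 / (row_sp * density)
        = 10000 / (0.45 * 39847)
        = 10000 / 17931.15
        = 0.55769 m = 55.77 cm


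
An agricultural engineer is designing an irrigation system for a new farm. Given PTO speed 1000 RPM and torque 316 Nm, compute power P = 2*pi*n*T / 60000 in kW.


P = 2*pi*n*T / 60000
  = 2*pi * 1000 * 316 / 60000
  = 1985486.56 / 60000
  = 33.09 kW


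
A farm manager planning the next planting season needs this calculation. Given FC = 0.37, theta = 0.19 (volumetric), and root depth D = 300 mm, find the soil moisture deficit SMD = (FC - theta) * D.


SMD = (FC - theta) * D
    = (0.37 - 0.19) * 300
    = 0.180 * 300
    = 54 mm


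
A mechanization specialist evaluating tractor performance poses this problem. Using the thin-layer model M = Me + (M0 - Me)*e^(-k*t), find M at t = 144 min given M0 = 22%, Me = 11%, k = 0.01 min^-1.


M = Me + (M0 - Me) * e^(-k*t)
  = 11 + (22 - 11) * e^(-0.01*144)
  = 11 + 11 * e^(-1.440)
  = 11 + 11 * 0.23693
  = 11 + 2.6062
  = 13.61%


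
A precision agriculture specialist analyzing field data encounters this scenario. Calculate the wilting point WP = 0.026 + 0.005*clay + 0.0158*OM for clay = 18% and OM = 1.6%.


WP = 0.026 + 0.005*18 + 0.0158*1.6
   = 0.026 + 0.0900 + 0.0253
   = 0.1413


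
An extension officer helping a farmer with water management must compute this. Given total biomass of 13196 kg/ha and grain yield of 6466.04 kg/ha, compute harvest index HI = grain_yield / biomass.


HI = grain_yield / biomass
   = 6466.04 / 13196
   = 0.49


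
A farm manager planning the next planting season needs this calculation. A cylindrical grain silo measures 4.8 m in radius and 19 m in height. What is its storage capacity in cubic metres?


V = pi * r^2 * h
  = pi * 4.8^2 * 19
  = pi * 23.04 * 19
  = 1375.26 m^3


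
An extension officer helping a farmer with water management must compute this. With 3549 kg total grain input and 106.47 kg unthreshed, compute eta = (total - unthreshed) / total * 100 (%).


eta = (total - unthreshed) / total * 100
    = (3549 - 106.47) / 3549 * 100
    = 3442.53 / 3549 * 100
    = 97%


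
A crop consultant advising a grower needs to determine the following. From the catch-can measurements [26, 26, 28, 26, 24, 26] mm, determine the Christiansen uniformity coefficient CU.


xbar = 156 / 6 = 26
sum|xi - xbar| = 4
CU = 100 * (1 - 4 / (6 * 26))
   = 100 * (1 - 0.0256)
   = 97.44%


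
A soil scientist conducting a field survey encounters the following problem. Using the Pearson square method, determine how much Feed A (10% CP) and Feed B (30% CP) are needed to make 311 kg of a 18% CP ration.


parts_A = CP_b - target = 30 - 18 = 12
parts_B = target - CP_a = 18 - 10 = 8
total_parts = 12 + 8 = 20
Feed A = 311 * 12 / 20 = 186.60 kg
Feed B = 311 * 8 / 20 = 124.40 kg

186.60 kg


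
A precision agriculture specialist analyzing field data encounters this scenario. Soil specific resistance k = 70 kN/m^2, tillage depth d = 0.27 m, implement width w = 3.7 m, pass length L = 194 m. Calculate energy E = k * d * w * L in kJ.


E = k * d * w * L
  = 70 * 0.27 * 3.7 * 194
  = 13566.42 kJ


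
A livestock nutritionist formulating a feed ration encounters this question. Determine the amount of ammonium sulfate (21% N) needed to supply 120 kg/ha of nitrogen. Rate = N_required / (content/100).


Rate = N_required / (N_content / 100)
     = 120 / (21 / 100)
     = 120 / 0.21
     = 571.43 kg/ha


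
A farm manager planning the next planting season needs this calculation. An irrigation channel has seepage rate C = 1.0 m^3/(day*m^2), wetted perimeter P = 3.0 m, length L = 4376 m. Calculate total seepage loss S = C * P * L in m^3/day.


S = C * P * L
  = 1.0 * 3.0 * 4376
  = 13128 m^3/day


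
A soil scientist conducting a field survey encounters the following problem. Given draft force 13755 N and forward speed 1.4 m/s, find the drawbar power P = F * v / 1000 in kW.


P = F * v / 1000
  = 13755 * 1.4 / 1000
  = 19257 / 1000
  = 19.26 kW


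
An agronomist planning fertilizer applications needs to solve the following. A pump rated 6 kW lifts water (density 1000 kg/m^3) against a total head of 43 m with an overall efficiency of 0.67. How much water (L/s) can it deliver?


Q = (P * 1000 * eta) / (rho * g * H)
  = (6 * 1000 * 0.67) / (1000 * 9.81 * 43)
  = 4020 / 421830
  = 0.00953 m^3/s = 9.53 L/s


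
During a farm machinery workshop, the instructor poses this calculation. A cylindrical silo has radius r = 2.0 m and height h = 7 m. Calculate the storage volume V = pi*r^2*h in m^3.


V = pi * r^2 * h
  = pi * 2.0^2 * 7
  = pi * 4 * 7
  = 87.96 m^3


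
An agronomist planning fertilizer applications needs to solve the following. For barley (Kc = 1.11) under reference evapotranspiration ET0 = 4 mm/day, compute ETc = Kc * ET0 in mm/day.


ETc = Kc * ET0
    = 1.11 * 4
    = 4.44 mm/day


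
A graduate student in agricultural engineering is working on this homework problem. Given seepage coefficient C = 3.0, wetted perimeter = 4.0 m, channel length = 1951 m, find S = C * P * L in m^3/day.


S = C * P * L
  = 3.0 * 4.0 * 1951
  = 23412 m^3/day


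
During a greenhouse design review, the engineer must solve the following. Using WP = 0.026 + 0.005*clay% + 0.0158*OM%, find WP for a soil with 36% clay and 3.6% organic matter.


WP = 0.026 + 0.005*36 + 0.0158*3.6
   = 0.026 + 0.1800 + 0.0569
   = 0.2629


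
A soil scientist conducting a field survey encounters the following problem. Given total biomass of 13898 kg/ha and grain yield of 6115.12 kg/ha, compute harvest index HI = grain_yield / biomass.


HI = grain_yield / biomass
   = 6115.12 / 13898
   = 0.44


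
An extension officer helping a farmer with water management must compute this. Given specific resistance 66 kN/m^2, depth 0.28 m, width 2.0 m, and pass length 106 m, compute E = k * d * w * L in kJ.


E = k * d * w * L
  = 66 * 0.28 * 2.0 * 106
  = 3917.76 kJ


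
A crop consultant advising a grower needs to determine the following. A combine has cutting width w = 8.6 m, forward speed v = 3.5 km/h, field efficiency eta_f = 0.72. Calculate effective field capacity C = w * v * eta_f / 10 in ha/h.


C = w * v * eta_f / 10
  = 8.6 * 3.5 * 0.72 / 10
  = 21.67 / 10
  = 2.17 ha/h


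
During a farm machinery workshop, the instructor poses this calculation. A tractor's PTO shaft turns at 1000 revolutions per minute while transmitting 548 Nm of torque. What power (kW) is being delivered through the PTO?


P = 2*pi*n*T / 60000
  = 2*pi * 1000 * 548 / 60000
  = 3443185.55 / 60000
  = 57.39 kW


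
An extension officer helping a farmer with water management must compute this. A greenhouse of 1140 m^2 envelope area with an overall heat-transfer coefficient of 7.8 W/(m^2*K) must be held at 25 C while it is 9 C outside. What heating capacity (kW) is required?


dT = 25 - (9) = 16 K
Q = U * A * dT
  = 7.8 * 1140 * 16
  = 142272 W = 142.27 kW


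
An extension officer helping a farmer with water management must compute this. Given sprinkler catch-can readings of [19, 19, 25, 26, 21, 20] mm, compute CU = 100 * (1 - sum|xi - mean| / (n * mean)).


xbar = 130 / 6 = 21.667
sum|xi - xbar| = 15.333
CU = 100 * (1 - 15.333 / (6 * 21.667))
   = 100 * (1 - 0.1179)
   = 88.21%


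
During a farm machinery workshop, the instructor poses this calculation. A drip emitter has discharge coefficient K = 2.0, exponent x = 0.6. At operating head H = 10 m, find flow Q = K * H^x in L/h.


Q = K * H^x
  = 2.0 * 10^0.6
  = 2.0 * 3.9811
  = 7.96 L/h


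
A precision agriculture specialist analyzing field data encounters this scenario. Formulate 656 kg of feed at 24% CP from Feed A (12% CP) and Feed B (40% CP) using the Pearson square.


parts_A = CP_b - target = 40 - 24 = 16
parts_B = target - CP_a = 24 - 12 = 12
total_parts = 16 + 12 = 28
Feed A = 656 * 16 / 28 = 374.86 kg
Feed B = 656 * 12 / 28 = 281.14 kg

374.86 kg


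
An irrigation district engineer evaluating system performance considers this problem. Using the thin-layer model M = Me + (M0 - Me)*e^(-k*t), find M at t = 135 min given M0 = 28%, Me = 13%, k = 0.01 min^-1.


M = Me + (M0 - Me) * e^(-k*t)
  = 13 + (28 - 13) * e^(-0.01*135)
  = 13 + 15 * e^(-1.350)
  = 13 + 15 * 0.25924
  = 13 + 3.8886
  = 16.89%


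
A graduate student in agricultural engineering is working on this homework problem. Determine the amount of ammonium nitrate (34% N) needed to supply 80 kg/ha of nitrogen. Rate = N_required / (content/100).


Rate = N_required / (N_content / 100)
     = 80 / (34 / 100)
     = 80 / 0.34
     = 235.29 kg/ha


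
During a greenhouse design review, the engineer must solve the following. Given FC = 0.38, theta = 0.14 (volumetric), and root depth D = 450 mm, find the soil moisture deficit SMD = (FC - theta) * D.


SMD = (FC - theta) * D
    = (0.38 - 0.14) * 450
    = 0.240 * 450
    = 108 mm
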